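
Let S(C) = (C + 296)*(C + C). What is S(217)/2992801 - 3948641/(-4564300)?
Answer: 1833385944863/1951434514900 ≈ 0.93951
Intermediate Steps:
S(C) = 2*C*(296 + C) (S(C) = (296 + C)*(2*C) = 2*C*(296 + C))
S(217)/2992801 - 3948641/(-4564300) = (2*217*(296 + 217))/2992801 - 3948641/(-4564300) = (2*217*513)*(1/2992801) - 3948641*(-1/4564300) = 222642*(1/2992801) + 3948641/4564300 = 31806/427543 + 3948641/4564300 = 1833385944863/1951434514900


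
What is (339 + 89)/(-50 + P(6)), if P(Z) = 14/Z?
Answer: -1284/143 ≈ -8.9790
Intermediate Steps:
(339 + 89)/(-50 + P(6)) = (339 + 89)/(-50 + 14/6) = 428/(-50 + 14*(⅙)) = 428/(-50 + 7/3) = 428/(-143/3) = 428*(-3/143) = -1284/143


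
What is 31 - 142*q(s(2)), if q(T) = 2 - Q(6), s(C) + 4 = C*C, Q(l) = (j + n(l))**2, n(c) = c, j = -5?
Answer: -111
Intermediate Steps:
Q(l) = (-5 + l)**2
s(C) = -4 + C**2 (s(C) = -4 + C*C = -4 + C**2)
q(T) = 1 (q(T) = 2 - (-5 + 6)**2 = 2 - 1*1**2 = 2 - 1*1 = 2 - 1 = 1)
31 - 142*q(s(2)) = 31 - 142*1 = 31 - 142 = -111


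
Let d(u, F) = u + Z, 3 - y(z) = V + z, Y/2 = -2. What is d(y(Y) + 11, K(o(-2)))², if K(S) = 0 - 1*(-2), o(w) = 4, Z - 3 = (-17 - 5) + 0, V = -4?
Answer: 9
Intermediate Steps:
Y = -4 (Y = 2*(-2) = -4)
y(z) = 7 - z (y(z) = 3 - (-4 + z) = 3 + (4 - z) = 7 - z)
Z = -19 (Z = 3 + ((-17 - 5) + 0) = 3 + (-22 + 0) = 3 - 22 = -19)
K(S) = 2 (K(S) = 0 + 2 = 2)
d(u, F) = -19 + u (d(u, F) = u - 19 = -19 + u)
d(y(Y) + 11, K(o(-2)))² = (-19 + ((7 - 1*(-4)) + 11))² = (-19 + ((7 + 4) + 11))² = (-19 + (11 + 11))² = (-19 + 22)² = 3² = 9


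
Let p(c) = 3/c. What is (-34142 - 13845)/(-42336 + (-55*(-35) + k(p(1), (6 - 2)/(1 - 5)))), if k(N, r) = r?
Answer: 47987/40412 ≈ 1.1874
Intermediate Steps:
(-34142 - 13845)/(-42336 + (-55*(-35) + k(p(1), (6 - 2)/(1 - 5)))) = (-34142 - 13845)/(-42336 + (-55*(-35) + (6 - 2)/(1 - 5))) = -47987/(-42336 + (1925 + 4/(-4))) = -47987/(-42336 + (1925 + 4*(-¼))) = -47987/(-42336 + (1925 - 1)) = -47987/(-42336 + 1924) = -47987/(-40412) = -47987*(-1/40412) = 47987/40412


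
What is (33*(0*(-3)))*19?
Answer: 0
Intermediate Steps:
(33*(0*(-3)))*19 = (33*0)*19 = 0*19 = 0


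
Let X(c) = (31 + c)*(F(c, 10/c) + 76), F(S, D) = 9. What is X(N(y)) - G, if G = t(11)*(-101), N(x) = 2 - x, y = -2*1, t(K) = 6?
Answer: 3581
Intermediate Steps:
y = -2
X(c) = 2635 + 85*c (X(c) = (31 + c)*(9 + 76) = (31 + c)*85 = 2635 + 85*c)
G = -606 (G = 6*(-101) = -606)
X(N(y)) - G = (2635 + 85*(2 - 1*(-2))) - 1*(-606) = (2635 + 85*(2 + 2)) + 606 = (2635 + 85*4) + 606 = (2635 + 340) + 606 = 2975 + 606 = 3581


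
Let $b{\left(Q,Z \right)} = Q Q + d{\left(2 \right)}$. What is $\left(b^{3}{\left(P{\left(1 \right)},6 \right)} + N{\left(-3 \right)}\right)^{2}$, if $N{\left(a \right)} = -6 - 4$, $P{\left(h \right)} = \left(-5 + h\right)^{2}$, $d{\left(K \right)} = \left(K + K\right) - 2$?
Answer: $294929170944004$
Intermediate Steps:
$d{\left(K \right)} = -2 + 2 K$ ($d{\left(K \right)} = 2 K - 2 = -2 + 2 K$)
$N{\left(a \right)} = -10$ ($N{\left(a \right)} = -6 - 4 = -10$)
$b{\left(Q,Z \right)} = 2 + Q^{2}$ ($b{\left(Q,Z \right)} = Q Q + \left(-2 + 2 \cdot 2\right) = Q^{2} + \left(-2 + 4\right) = Q^{2} + 2 = 2 + Q^{2}$)
$\left(b^{3}{\left(P{\left(1 \right)},6 \right)} + N{\left(-3 \right)}\right)^{2} = \left(\left(2 + \left(\left(-5 + 1\right)^{2}\right)^{2}\right)^{3} - 10\right)^{2} = \left(\left(2 + \left(\left(-4\right)^{2}\right)^{2}\right)^{3} - 10\right)^{2} = \left(\left(2 + 16^{2}\right)^{3} - 10\right)^{2} = \left(\left(2 + 256\right)^{3} - 10\right)^{2} = \left(258^{3} - 10\right)^{2} = \left(17173512 - 10\right)^{2} = 17173502^{2} = 294929170944004$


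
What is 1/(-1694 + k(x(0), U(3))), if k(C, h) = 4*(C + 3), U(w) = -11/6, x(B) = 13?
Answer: -1/1630 ≈ -0.00061350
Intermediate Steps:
U(w) = -11/6 (U(w) = -11*1/6 = -11/6)
k(C, h) = 12 + 4*C (k(C, h) = 4*(3 + C) = 12 + 4*C)
1/(-1694 + k(x(0), U(3))) = 1/(-1694 + (12 + 4*13)) = 1/(-1694 + (12 + 52)) = 1/(-1694 + 64) = 1/(-1630) = -1/1630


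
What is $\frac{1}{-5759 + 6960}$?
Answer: $\frac{1}{1201} \approx 0.00083264$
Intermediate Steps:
$\frac{1}{-5759 + 6960} = \frac{1}{1201}$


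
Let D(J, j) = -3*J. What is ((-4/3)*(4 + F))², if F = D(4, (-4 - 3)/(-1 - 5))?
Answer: 1024/9 ≈ 113.78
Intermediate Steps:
F = -12 (F = -3*4 = -12)
((-4/3)*(4 + F))² = ((-4/3)*(4 - 12))² = (-4*⅓*(-8))² = (-4/3*(-8))² = (32/3)² = 1024/9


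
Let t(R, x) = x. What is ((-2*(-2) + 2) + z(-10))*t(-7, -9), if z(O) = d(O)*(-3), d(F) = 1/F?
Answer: -567/10 ≈ -56.700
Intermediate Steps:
z(O) = -3/O
((-2*(-2) + 2) + z(-10))*t(-7, -9) = ((-2*(-2) + 2) - 3/(-10))*(-9) = ((4 + 2) - 3*(-1/10))*(-9) = (6 + 3/10)*(-9) = (63/10)*(-9) = -567/10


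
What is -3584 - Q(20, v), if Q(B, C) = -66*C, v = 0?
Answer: -3584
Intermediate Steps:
-3584 - Q(20, v) = -3584 - (-66)*0 = -3584 - 1*0 = -3584 + 0 = -3584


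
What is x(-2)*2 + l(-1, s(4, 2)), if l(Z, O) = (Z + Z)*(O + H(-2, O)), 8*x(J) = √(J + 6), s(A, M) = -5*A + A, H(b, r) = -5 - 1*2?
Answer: 93/2 ≈ 46.500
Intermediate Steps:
H(b, r) = -7 (H(b, r) = -5 - 2 = -7)
s(A, M) = -4*A
x(J) = √(6 + J)/8 (x(J) = √(J + 6)/8 = √(6 + J)/8)
l(Z, O) = 2*Z*(-7 + O) (l(Z, O) = (Z + Z)*(O - 7) = (2*Z)*(-7 + O) = 2*Z*(-7 + O))
x(-2)*2 + l(-1, s(4, 2)) = (√(6 - 2)/8)*2 + 2*(-1)*(-7 - 4*4) = (√4/8)*2 + 2*(-1)*(-7 - 16) = ((⅛)*2)*2 + 2*(-1)*(-23) = (¼)*2 + 46 = ½ + 46 = 93/2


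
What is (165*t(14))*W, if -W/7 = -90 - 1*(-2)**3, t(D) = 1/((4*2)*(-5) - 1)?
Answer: -2310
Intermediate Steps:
t(D) = -1/41 (t(D) = 1/(8*(-5) - 1) = 1/(-40 - 1) = 1/(-41) = -1/41)
W = 574 (W = -7*(-90 - 1*(-2)**3) = -7*(-90 - 1*(-8)) = -7*(-90 + 8) = -7*(-82) = 574)
(165*t(14))*W = (165*(-1/41))*574 = -165/41*574 = -2310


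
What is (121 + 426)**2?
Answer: 299209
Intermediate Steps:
(121 + 426)**2 = 547**2 = 299209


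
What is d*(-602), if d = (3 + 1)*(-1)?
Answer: 2408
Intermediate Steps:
d = -4 (d = 4*(-1) = -4)
d*(-602) = -4*(-602) = 2408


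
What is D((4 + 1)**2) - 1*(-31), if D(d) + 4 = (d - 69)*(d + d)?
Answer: -2173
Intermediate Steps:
D(d) = -4 + 2*d*(-69 + d) (D(d) = -4 + (d - 69)*(d + d) = -4 + (-69 + d)*(2*d) = -4 + 2*d*(-69 + d))
D((4 + 1)**2) - 1*(-31) = (-4 - 138*(4 + 1)**2 + 2*((4 + 1)**2)**2) - 1*(-31) = (-4 - 138*5**2 + 2*(5**2)**2) + 31 = (-4 - 138*25 + 2*25**2) + 31 = (-4 - 3450 + 2*625) + 31 = (-4 - 3450 + 1250) + 31 = -2204 + 31 = -2173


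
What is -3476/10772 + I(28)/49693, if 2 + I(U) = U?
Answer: -43113199/133823249 ≈ -0.32217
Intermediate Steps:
I(U) = -2 + U
-3476/10772 + I(28)/49693 = -3476/10772 + (-2 + 28)/49693 = -3476*1/10772 + 26*(1/49693) = -869/2693 + 26/49693 = -43113199/133823249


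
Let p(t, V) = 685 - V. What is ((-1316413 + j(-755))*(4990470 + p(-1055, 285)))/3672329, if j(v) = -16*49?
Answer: -6573958991390/3672329 ≈ -1.7901e+6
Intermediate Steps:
j(v) = -784
((-1316413 + j(-755))*(4990470 + p(-1055, 285)))/3672329 = ((-1316413 - 784)*(4990470 + (685 - 1*285)))/3672329 = -1317197*(4990470 + (685 - 285))*(1/3672329) = -1317197*(4990470 + 400)*(1/3672329) = -1317197*4990870*(1/3672329) = -6573958991390*1/3672329 = -6573958991390/3672329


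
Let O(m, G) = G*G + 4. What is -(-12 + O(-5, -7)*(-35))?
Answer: 1867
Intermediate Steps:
O(m, G) = 4 + G**2 (O(m, G) = G**2 + 4 = 4 + G**2)
-(-12 + O(-5, -7)*(-35)) = -(-12 + (4 + (-7)**2)*(-35)) = -(-12 + (4 + 49)*(-35)) = -(-12 + 53*(-35)) = -(-12 - 1855) = -1*(-1867) = 1867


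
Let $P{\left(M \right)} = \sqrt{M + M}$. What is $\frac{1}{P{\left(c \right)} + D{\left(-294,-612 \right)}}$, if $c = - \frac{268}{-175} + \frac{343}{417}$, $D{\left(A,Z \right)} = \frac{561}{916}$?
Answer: $- \frac{37500101100}{265300992497} + \frac{4195280 \sqrt{1002857478}}{265300992497} \approx 0.35942$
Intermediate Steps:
$D{\left(A,Z \right)} = \frac{561}{916}$ ($D{\left(A,Z \right)} = 561 \cdot \frac{1}{916} = \frac{561}{916}$)
$c = \frac{171781}{72975}$ ($c = \left(-268\right) \left(- \frac{1}{175}\right) + 343 \cdot \frac{1}{417} = \frac{268}{175} + \frac{343}{417} = \frac{171781}{72975} \approx 2.354$)
$P{\left(M \right)} = \sqrt{2} \sqrt{M}$ ($P{\left(M \right)} = \sqrt{2 M} = \sqrt{2} \sqrt{M}$)
$\frac{1}{P{\left(c \right)} + D{\left(-294,-612 \right)}} = \frac{1}{\sqrt{2} \sqrt{\frac{171781}{72975}} + \frac{561}{916}} = \frac{1}{\sqrt{2} \frac{\sqrt{501428739}}{14595} + \frac{561}{916}} = \frac{1}{\frac{\sqrt{1002857478}}{14595} + \frac{561}{916}} = \frac{1}{\frac{561}{916} + \frac{\sqrt{1002857478}}{14595}}$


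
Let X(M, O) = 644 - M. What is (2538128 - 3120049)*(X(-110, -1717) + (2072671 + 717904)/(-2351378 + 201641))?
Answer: -941612842807283/2149737 ≈ -4.3801e+8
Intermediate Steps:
(2538128 - 3120049)*(X(-110, -1717) + (2072671 + 717904)/(-2351378 + 201641)) = (2538128 - 3120049)*((644 - 1*(-110)) + (2072671 + 717904)/(-2351378 + 201641)) = -581921*((644 + 110) + 2790575/(-2149737)) = -581921*(754 + 2790575*(-1/2149737)) = -581921*(754 - 2790575/2149737) = -581921*1618111123/2149737 = -941612842807283/2149737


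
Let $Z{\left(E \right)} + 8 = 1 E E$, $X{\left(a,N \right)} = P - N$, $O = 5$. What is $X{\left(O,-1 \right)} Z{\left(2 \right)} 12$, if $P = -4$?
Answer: $144$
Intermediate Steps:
$X{\left(a,N \right)} = -4 - N$
$Z{\left(E \right)} = -8 + E^{2}$ ($Z{\left(E \right)} = -8 + 1 E E = -8 + E E = -8 + E^{2}$)
$X{\left(O,-1 \right)} Z{\left(2 \right)} 12 = \left(-4 - -1\right) \left(-8 + 2^{2}\right) 12 = \left(-4 + 1\right) \left(-8 + 4\right) 12 = \left(-3\right) \left(-4\right) 12 = 12 \cdot 12 = 144$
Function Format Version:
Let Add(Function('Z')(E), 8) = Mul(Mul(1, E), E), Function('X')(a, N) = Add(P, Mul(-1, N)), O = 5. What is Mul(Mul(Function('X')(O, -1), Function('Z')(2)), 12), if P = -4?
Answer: 144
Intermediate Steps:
Function('X')(a, N) = Add(-4, Mul(-1, N))
Function('Z')(E) = Add(-8, Pow(E, 2)) (Function('Z')(E) = Add(-8, Mul(Mul(1, E), E)) = Add(-8, Mul(E, E)) = Add(-8, Pow(E, 2)))
Mul(Mul(Function('X')(O, -1), Function('Z')(2)), 12) = Mul(Mul(Add(-4, Mul(-1, -1)), Add(-8, Pow(2, 2))), 12) = Mul(Mul(Add(-4, 1), Add(-8, 4)), 12) = Mul(Mul(-3, -4), 12) = Mul(12, 12) = 144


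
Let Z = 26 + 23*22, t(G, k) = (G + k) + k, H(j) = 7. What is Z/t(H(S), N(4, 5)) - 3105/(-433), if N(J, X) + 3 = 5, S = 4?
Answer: 264511/4763 ≈ 55.535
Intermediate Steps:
N(J, X) = 2 (N(J, X) = -3 + 5 = 2)
t(G, k) = G + 2*k
Z = 532 (Z = 26 + 506 = 532)
Z/t(H(S), N(4, 5)) - 3105/(-433) = 532/(7 + 2*2) - 3105/(-433) = 532/(7 + 4) - 3105*(-1/433) = 532/11 + 3105/433 = 264511/4763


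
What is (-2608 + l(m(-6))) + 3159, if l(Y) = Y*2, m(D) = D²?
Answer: 623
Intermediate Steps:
l(Y) = 2*Y
(-2608 + l(m(-6))) + 3159 = (-2608 + 2*(-6)²) + 3159 = (-2608 + 2*36) + 3159 = (-2608 + 72) + 3159 = -2536 + 3159 = 623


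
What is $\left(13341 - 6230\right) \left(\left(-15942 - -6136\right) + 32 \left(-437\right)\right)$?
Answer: $-169170690$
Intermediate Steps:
$\left(13341 - 6230\right) \left(\left(-15942 - -6136\right) + 32 \left(-437\right)\right) = 7111 \left(\left(-15942 + 6136\right) - 13984\right) = 7111 \left(-9806 - 13984\right) = 7111 \left(-23790\right) = -169170690$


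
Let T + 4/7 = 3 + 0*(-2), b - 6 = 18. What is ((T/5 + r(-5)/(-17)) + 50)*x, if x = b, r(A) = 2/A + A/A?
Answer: 720432/595 ≈ 1210.8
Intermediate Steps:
b = 24 (b = 6 + 18 = 24)
T = 17/7 (T = -4/7 + (3 + 0*(-2)) = -4/7 + (3 + 0) = -4/7 + 3 = 17/7 ≈ 2.4286)
r(A) = 1 + 2/A (r(A) = 2/A + 1 = 1 + 2/A)
x = 24
((T/5 + r(-5)/(-17)) + 50)*x = (((17/7)/5 + ((2 - 5)/(-5))/(-17)) + 50)*24 = (((17/7)*(1/5) - 1/5*(-3)*(-1/17)) + 50)*24 = ((17/35 + (3/5)*(-1/17)) + 50)*24 = ((17/35 - 3/85) + 50)*24 = (268/595 + 50)*24 = (30018/595)*24 = 720432/595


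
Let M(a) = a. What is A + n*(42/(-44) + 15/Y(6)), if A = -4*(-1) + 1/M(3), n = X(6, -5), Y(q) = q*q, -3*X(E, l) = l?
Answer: 1361/396 ≈ 3.4369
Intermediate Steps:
X(E, l) = -l/3
Y(q) = q²
n = 5/3 (n = -⅓*(-5) = 5/3 ≈ 1.6667)
A = 13/3 (A = -4*(-1) + 1/3 = 4 + ⅓ = 13/3 ≈ 4.3333)
A + n*(42/(-44) + 15/Y(6)) = 13/3 + 5*(42/(-44) + 15/(6²))/3 = 13/3 + 5*(42*(-1/44) + 15/36)/3 = 13/3 + 5*(-21/22 + 15*(1/36))/3 = 13/3 + 5*(-21/22 + 5/12)/3 = 13/3 + (5/3)*(-71/132) = 13/3 - 355/396 = 1361/396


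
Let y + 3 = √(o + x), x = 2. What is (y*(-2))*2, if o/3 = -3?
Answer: 12 - 4*I*√7 ≈ 12.0 - 10.583*I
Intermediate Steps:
o = -9 (o = 3*(-3) = -9)
y = -3 + I*√7 (y = -3 + √(-9 + 2) = -3 + √(-7) = -3 + I*√7 ≈ -3.0 + 2.6458*I)
(y*(-2))*2 = ((-3 + I*√7)*(-2))*2 = (6 - 2*I*√7)*2 = 12 - 4*I*√7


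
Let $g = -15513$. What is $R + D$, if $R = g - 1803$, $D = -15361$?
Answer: $-32677$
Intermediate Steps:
$R = -17316$ ($R = -15513 - 1803 = -17316$)
$R + D = -17316 - 15361 = -32677$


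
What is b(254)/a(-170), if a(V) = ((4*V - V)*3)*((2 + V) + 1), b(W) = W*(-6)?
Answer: -254/42585 ≈ -0.0059645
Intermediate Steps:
b(W) = -6*W
a(V) = 9*V*(3 + V) (a(V) = ((3*V)*3)*(3 + V) = (9*V)*(3 + V) = 9*V*(3 + V))
b(254)/a(-170) = (-6*254)/((9*(-170)*(3 - 170))) = -1524/(9*(-170)*(-167)) = -1524/255510 = -1524*1/255510 = -254/42585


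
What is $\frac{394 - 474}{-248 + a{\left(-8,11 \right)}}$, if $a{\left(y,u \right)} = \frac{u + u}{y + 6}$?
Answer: $\frac{80}{259} \approx 0.30888$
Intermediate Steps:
$a{\left(y,u \right)} = \frac{2 u}{6 + y}$
$\frac{394 - 474}{-248 + a{\left(-8,11 \right)}} = \frac{394 - 474}{-248 + 2 \cdot 11 \frac{1}{6 - 8}} = - \frac{80}{-248 + 2 \cdot 11 \frac{1}{-2}} = - \frac{80}{-248 + 2 \cdot 11 \left(- \frac{1}{2}\right)} = - \frac{80}{-248 - 11} = - \frac{80}{-259} = \left(-80\right) \left(- \frac{1}{259}\right) = \frac{80}{259}$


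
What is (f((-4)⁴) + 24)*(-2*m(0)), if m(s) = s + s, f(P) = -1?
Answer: 0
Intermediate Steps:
m(s) = 2*s
(f((-4)⁴) + 24)*(-2*m(0)) = (-1 + 24)*(-4*0) = 23*(-2*0) = 23*0 = 0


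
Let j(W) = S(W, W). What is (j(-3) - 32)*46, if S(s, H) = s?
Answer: -1610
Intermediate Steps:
j(W) = W
(j(-3) - 32)*46 = (-3 - 32)*46 = -35*46 = -1610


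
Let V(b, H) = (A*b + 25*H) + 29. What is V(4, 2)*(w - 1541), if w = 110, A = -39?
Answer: 110187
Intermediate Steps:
V(b, H) = 29 - 39*b + 25*H (V(b, H) = (-39*b + 25*H) + 29 = 29 - 39*b + 25*H)
V(4, 2)*(w - 1541) = (29 - 39*4 + 25*2)*(110 - 1541) = (29 - 156 + 50)*(-1431) = -77*(-1431) = 110187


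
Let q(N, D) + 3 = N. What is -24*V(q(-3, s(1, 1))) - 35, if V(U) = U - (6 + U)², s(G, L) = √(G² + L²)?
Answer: 109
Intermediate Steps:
q(N, D) = -3 + N
-24*V(q(-3, s(1, 1))) - 35 = -24*((-3 - 3) - (6 + (-3 - 3))²) - 35 = -24*(-6 - (6 - 6)²) - 35 = -24*(-6 - 1*0²) - 35 = -24*(-6 - 1*0) - 35 = -24*(-6 + 0) - 35 = -24*(-6) - 35 = 144 - 35 = 109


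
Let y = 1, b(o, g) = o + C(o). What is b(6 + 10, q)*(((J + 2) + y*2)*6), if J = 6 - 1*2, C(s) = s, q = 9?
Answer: 1536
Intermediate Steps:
b(o, g) = 2*o (b(o, g) = o + o = 2*o)
J = 4 (J = 6 - 2 = 4)
b(6 + 10, q)*(((J + 2) + y*2)*6) = (2*(6 + 10))*(((4 + 2) + 1*2)*6) = (2*16)*((6 + 2)*6) = 32*(8*6) = 32*48 = 1536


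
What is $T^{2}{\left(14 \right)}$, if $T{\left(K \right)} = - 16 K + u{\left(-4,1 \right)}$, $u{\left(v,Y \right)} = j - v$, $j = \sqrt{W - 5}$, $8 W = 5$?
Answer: $\frac{\left(880 - i \sqrt{70}\right)^{2}}{16} \approx 48396.0 - 920.33 i$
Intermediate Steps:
$W = \frac{5}{8}$ ($W = \frac{1}{8} \cdot 5 = \frac{5}{8} \approx 0.625$)
$j = \frac{i \sqrt{70}}{4}$ ($j = \sqrt{\frac{5}{8} - 5} = \sqrt{- \frac{35}{8}} = \frac{i \sqrt{70}}{4} \approx 2.0917 i$)
$u{\left(v,Y \right)} = - v + \frac{i \sqrt{70}}{4}$ ($u{\left(v,Y \right)} = \frac{i \sqrt{70}}{4} - v = - v + \frac{i \sqrt{70}}{4}$)
$T{\left(K \right)} = 4 - 16 K + \frac{i \sqrt{70}}{4}$ ($T{\left(K \right)} = - 16 K + \left(\left(-1\right) \left(-4\right) + \frac{i \sqrt{70}}{4}\right) = - 16 K + \left(4 + \frac{i \sqrt{70}}{4}\right) = 4 - 16 K + \frac{i \sqrt{70}}{4}$)
$T^{2}{\left(14 \right)} = \left(4 - 224 + \frac{i \sqrt{70}}{4}\right)^{2} = \left(-220 + \frac{i \sqrt{70}}{4}\right)^{2}$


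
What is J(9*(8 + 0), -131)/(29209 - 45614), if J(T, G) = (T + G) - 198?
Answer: 257/16405 ≈ 0.015666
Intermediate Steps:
J(T, G) = -198 + G + T (J(T, G) = (G + T) - 198 = -198 + G + T)
J(9*(8 + 0), -131)/(29209 - 45614) = (-198 - 131 + 9*(8 + 0))/(29209 - 45614) = (-198 - 131 + 9*8)/(-16405) = (-198 - 131 + 72)*(-1/16405) = -257*(-1/16405) = 257/16405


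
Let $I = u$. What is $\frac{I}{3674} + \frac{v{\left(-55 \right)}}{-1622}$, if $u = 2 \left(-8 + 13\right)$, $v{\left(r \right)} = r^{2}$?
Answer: $- \frac{5548815}{2979614} \approx -1.8623$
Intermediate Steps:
$u = 10$ ($u = 2 \cdot 5 = 10$)
$I = 10$
$\frac{I}{3674} + \frac{v{\left(-55 \right)}}{-1622} = \frac{10}{3674} + \frac{\left(-55\right)^{2}}{-1622} = 10 \cdot \frac{1}{3674} + 3025 \left(- \frac{1}{1622}\right) = \frac{5}{1837} - \frac{3025}{1622} = - \frac{5548815}{2979614}$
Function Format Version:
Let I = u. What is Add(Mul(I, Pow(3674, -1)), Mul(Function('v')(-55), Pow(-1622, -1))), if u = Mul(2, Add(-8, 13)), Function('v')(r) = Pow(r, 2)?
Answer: Rational(-5548815, 2979614) ≈ -1.8623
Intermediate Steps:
u = 10 (u = Mul(2, 5) = 10)
I = 10
Add(Mul(I, Pow(3674, -1)), Mul(Function('v')(-55), Pow(-1622, -1))) = Add(Mul(10, Pow(3674, -1)), Mul(Pow(-55, 2), Pow(-1622, -1))) = Add(Mul(10, Rational(1, 3674)), Mul(3025, Rational(-1, 1622))) = Add(Rational(5, 1837), Rational(-3025, 1622)) = Rational(-5548815, 2979614)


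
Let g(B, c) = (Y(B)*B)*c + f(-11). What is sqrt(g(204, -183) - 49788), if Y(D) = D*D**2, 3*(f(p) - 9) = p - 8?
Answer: 70*I*sqrt(582127689)/3 ≈ 5.6297e+5*I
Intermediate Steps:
f(p) = 19/3 + p/3 (f(p) = 9 + (p - 8)/3 = 9 + (-8 + p)/3 = 9 + (-8/3 + p/3) = 19/3 + p/3)
Y(D) = D**3
g(B, c) = 8/3 + c*B**4 (g(B, c) = (B**3*B)*c + (19/3 + (1/3)*(-11)) = B**4*c + (19/3 - 11/3) = c*B**4 + 8/3 = 8/3 + c*B**4)
sqrt(g(204, -183) - 49788) = sqrt((8/3 - 183*204**4) - 49788) = sqrt((8/3 - 183*1731891456) - 49788) = sqrt((8/3 - 316936136448) - 49788) = sqrt(-950808409336/3 - 49788) = sqrt(-950808558700/3) = 70*I*sqrt(582127689)/3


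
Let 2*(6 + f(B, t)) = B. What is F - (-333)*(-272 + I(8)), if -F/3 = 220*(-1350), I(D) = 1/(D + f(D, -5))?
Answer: 1600959/2 ≈ 8.0048e+5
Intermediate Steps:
f(B, t) = -6 + B/2
I(D) = 1/(-6 + 3*D/2) (I(D) = 1/(D + (-6 + D/2)) = 1/(-6 + 3*D/2))
F = 891000 (F = -660*(-1350) = -3*(-297000) = 891000)
F - (-333)*(-272 + I(8)) = 891000 - (-333)*(-272 + 2/(3*(-4 + 8))) = 891000 - (-333)*(-272 + (⅔)/4) = 891000 - (-333)*(-272 + (⅔)*(¼)) = 891000 - (-333)*(-272 + ⅙) = 891000 - (-333)*(-1631)/6 = 891000 - 1*181041/2 = 891000 - 181041/2 = 1600959/2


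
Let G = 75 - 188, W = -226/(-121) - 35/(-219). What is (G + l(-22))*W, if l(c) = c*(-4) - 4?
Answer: -1558141/26499 ≈ -58.800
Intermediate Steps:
l(c) = -4 - 4*c (l(c) = -4*c - 4 = -4 - 4*c)
W = 53729/26499 (W = -226*(-1/121) - 35*(-1/219) = 226/121 + 35/219 = 53729/26499 ≈ 2.0276)
G = -113
(G + l(-22))*W = (-113 + (-4 - 4*(-22)))*(53729/26499) = (-113 + (-4 + 88))*(53729/26499) = (-113 + 84)*(53729/26499) = -29*53729/26499 = -1558141/26499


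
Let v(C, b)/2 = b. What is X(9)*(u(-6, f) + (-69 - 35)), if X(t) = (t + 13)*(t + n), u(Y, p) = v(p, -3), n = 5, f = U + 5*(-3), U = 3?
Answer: -33880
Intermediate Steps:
v(C, b) = 2*b
f = -12 (f = 3 + 5*(-3) = 3 - 15 = -12)
u(Y, p) = -6 (u(Y, p) = 2*(-3) = -6)
X(t) = (5 + t)*(13 + t) (X(t) = (t + 13)*(t + 5) = (13 + t)*(5 + t) = (5 + t)*(13 + t))
X(9)*(u(-6, f) + (-69 - 35)) = (65 + 9² + 18*9)*(-6 + (-69 - 35)) = (65 + 81 + 162)*(-6 - 104) = 308*(-110) = -33880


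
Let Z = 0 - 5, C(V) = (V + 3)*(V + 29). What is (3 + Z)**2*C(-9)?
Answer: -480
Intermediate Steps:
C(V) = (3 + V)*(29 + V)
Z = -5
(3 + Z)**2*C(-9) = (3 - 5)**2*(87 + (-9)**2 + 32*(-9)) = (-2)**2*(87 + 81 - 288) = 4*(-120) = -480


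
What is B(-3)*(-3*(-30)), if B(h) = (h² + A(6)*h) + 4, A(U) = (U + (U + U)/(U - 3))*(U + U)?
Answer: -31230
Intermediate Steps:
A(U) = 2*U*(U + 2*U/(-3 + U)) (A(U) = (U + (2*U)/(-3 + U))*(2*U) = (U + 2*U/(-3 + U))*(2*U) = 2*U*(U + 2*U/(-3 + U)))
B(h) = 4 + h² + 120*h (B(h) = (h² + (2*6²*(-1 + 6)/(-3 + 6))*h) + 4 = (h² + (2*36*5/3)*h) + 4 = (h² + (2*36*(⅓)*5)*h) + 4 = (h² + 120*h) + 4 = 4 + h² + 120*h)
B(-3)*(-3*(-30)) = (4 + (-3)² + 120*(-3))*(-3*(-30)) = (4 + 9 - 360)*90 = -347*90 = -31230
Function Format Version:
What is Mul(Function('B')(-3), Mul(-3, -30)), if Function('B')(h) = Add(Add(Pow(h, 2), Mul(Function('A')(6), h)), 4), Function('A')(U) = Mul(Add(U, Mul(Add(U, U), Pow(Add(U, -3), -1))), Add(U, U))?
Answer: -31230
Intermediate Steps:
Function('A')(U) = Mul(2, U, Add(U, Mul(2, U, Pow(Add(-3, U), -1)))) (Function('A')(U) = Mul(Add(U, Mul(Mul(2, U), Pow(Add(-3, U), -1))), Mul(2, U)) = Mul(Add(U, Mul(2, U, Pow(Add(-3, U), -1))), Mul(2, U)) = Mul(2, U, Add(U, Mul(2, U, Pow(Add(-3, U), -1)))))
Function('B')(h) = Add(4, Pow(h, 2), Mul(120, h)) (Function('B')(h) = Add(Add(Pow(h, 2), Mul(Mul(2, Pow(6, 2), Pow(Add(-3, 6), -1), Add(-1, 6)), h)), 4) = Add(Add(Pow(h, 2), Mul(Mul(2, 36, Pow(3, -1), 5), h)), 4) = Add(Add(Pow(h, 2), Mul(Mul(2, 36, Rational(1, 3), 5), h)), 4) = Add(Add(Pow(h, 2), Mul(120, h)), 4) = Add(4, Pow(h, 2), Mul(120, h)))
Mul(Function('B')(-3), Mul(-3, -30)) = Mul(Add(4, Pow(-3, 2), Mul(120, -3)), Mul(-3, -30)) = Mul(Add(4, 9, -360), 90) = Mul(-347, 90) = -31230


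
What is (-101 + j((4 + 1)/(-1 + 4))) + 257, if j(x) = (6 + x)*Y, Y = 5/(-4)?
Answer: 1757/12 ≈ 146.42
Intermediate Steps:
Y = -5/4 (Y = 5*(-¼) = -5/4 ≈ -1.2500)
j(x) = -15/2 - 5*x/4 (j(x) = (6 + x)*(-5/4) = -15/2 - 5*x/4)
(-101 + j((4 + 1)/(-1 + 4))) + 257 = (-101 + (-15/2 - 5*(4 + 1)/(4*(-1 + 4)))) + 257 = (-101 + (-15/2 - 25/(4*3))) + 257 = (-101 + (-15/2 - 5/4*5/3)) + 257 = (-101 + (-15/2 - 25/12)) + 257 = (-101 - 115/12) + 257 = -1327/12 + 257 = 1757/12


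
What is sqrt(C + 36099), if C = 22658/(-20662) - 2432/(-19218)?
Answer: 4*sqrt(22233335835791136939)/99270579 ≈ 189.99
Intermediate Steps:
C = -96297865/99270579 (C = 22658*(-1/20662) - 2432*(-1/19218) = -11329/10331 + 1216/9609 = -96297865/99270579 ≈ -0.97005)
sqrt(C + 36099) = sqrt(-96297865/99270579 + 36099) = sqrt(3583472333456/99270579) = 4*sqrt(22233335835791136939)/99270579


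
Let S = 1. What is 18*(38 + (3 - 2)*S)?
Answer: 702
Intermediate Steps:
18*(38 + (3 - 2)*S) = 18*(38 + (3 - 2)*1) = 18*(38 + 1*1) = 18*(38 + 1) = 18*39 = 702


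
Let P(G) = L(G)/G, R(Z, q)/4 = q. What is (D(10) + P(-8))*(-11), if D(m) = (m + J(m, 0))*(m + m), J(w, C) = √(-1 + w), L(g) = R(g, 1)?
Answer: -5709/2 ≈ -2854.5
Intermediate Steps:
R(Z, q) = 4*q
L(g) = 4 (L(g) = 4*1 = 4)
D(m) = 2*m*(m + √(-1 + m)) (D(m) = (m + √(-1 + m))*(m + m) = (m + √(-1 + m))*(2*m) = 2*m*(m + √(-1 + m)))
P(G) = 4/G
(D(10) + P(-8))*(-11) = (2*10*(10 + √(-1 + 10)) + 4/(-8))*(-11) = (2*10*(10 + √9) + 4*(-⅛))*(-11) = (2*10*(10 + 3) - ½)*(-11) = (2*10*13 - ½)*(-11) = (260 - ½)*(-11) = (519/2)*(-11) = -5709/2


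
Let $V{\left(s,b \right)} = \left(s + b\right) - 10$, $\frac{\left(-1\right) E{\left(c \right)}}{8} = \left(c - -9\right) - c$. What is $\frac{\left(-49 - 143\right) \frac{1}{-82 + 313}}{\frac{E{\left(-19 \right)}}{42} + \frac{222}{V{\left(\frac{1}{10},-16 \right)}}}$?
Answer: $\frac{8}{99} \approx 0.080808$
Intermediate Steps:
$E{\left(c \right)} = -72$ ($E{\left(c \right)} = - 8 \left(\left(c - -9\right) - c\right) = - 8 \left(\left(c + 9\right) - c\right) = - 8 \left(\left(9 + c\right) - c\right) = \left(-8\right) 9 = -72$)
$V{\left(s,b \right)} = -10 + b + s$ ($V{\left(s,b \right)} = \left(b + s\right) - 10 = -10 + b + s$)
$\frac{\left(-49 - 143\right) \frac{1}{-82 + 313}}{\frac{E{\left(-19 \right)}}{42} + \frac{222}{V{\left(\frac{1}{10},-16 \right)}}} = \frac{\left(-49 - 143\right) \frac{1}{-82 + 313}}{- \frac{72}{42} + \frac{222}{-10 - 16 + \frac{1}{10}}} = \frac{\left(-192\right) \frac{1}{231}}{\left(-72\right) \frac{1}{42} + \frac{222}{-10 - 16 + \frac{1}{10}}} = \frac{\left(-192\right) \frac{1}{231}}{- \frac{12}{7} + \frac{222}{- \frac{259}{10}}} = - \frac{64}{77 \left(- \frac{12}{7} + 222 \left(- \frac{10}{259}\right)\right)} = - \frac{64}{77 \left(- \frac{12}{7} - \frac{60}{7}\right)} = - \frac{64}{77 \left(- \frac{72}{7}\right)} = \left(- \frac{64}{77}\right) \left(- \frac{7}{72}\right) = \frac{8}{99}$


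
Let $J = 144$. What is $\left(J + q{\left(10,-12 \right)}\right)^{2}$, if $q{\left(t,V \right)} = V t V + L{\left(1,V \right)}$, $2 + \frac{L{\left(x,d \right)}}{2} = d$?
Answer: $2421136$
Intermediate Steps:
$L{\left(x,d \right)} = -4 + 2 d$
$q{\left(t,V \right)} = -4 + 2 V + t V^{2}$ ($q{\left(t,V \right)} = V t V + \left(-4 + 2 V\right) = t V^{2} + \left(-4 + 2 V\right) = -4 + 2 V + t V^{2}$)
$\left(J + q{\left(10,-12 \right)}\right)^{2} = \left(144 + \left(-4 + 2 \left(-12\right) + 10 \left(-12\right)^{2}\right)\right)^{2} = \left(144 - -1412\right)^{2} = \left(144 + 1412\right)^{2} = 1556^{2} = 2421136$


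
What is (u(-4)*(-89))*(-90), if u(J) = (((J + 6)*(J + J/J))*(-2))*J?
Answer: -384480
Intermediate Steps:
u(J) = -2*J*(1 + J)*(6 + J) (u(J) = (((6 + J)*(J + 1))*(-2))*J = (((6 + J)*(1 + J))*(-2))*J = (((1 + J)*(6 + J))*(-2))*J = (-2*(1 + J)*(6 + J))*J = -2*J*(1 + J)*(6 + J))
(u(-4)*(-89))*(-90) = (-2*(-4)*(6 + (-4)² + 7*(-4))*(-89))*(-90) = (-2*(-4)*(6 + 16 - 28)*(-89))*(-90) = (-2*(-4)*(-6)*(-89))*(-90) = -48*(-89)*(-90) = 4272*(-90) = -384480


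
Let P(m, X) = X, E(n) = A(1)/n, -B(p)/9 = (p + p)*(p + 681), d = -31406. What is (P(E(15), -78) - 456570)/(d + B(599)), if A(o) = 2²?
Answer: 228324/6916183 ≈ 0.033013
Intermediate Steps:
A(o) = 4
B(p) = -18*p*(681 + p) (B(p) = -9*(p + p)*(p + 681) = -9*2*p*(681 + p) = -18*p*(681 + p))
E(n) = 4/n
(P(E(15), -78) - 456570)/(d + B(599)) = (-78 - 456570)/(-31406 - 18*599*(681 + 599)) = -456648/(-31406 - 18*599*1280) = -456648/(-31406 - 13800960) = -456648/(-13832366) = -456648*(-1/13832366) = 228324/6916183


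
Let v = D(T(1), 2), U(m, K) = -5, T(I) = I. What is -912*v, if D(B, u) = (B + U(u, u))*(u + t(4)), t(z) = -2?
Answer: 0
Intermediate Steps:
D(B, u) = (-5 + B)*(-2 + u) (D(B, u) = (B - 5)*(u - 2) = (-5 + B)*(-2 + u))
v = 0 (v = 10 - 5*2 - 2*1 + 1*2 = 10 - 10 - 2 + 2 = 0)
-912*v = -912*0 = 0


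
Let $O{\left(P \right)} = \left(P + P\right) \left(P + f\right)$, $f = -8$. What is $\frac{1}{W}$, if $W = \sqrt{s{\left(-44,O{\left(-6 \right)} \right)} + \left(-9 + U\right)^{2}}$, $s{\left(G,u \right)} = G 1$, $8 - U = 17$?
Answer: $\frac{\sqrt{70}}{140} \approx 0.059761$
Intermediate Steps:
$U = -9$ ($U = 8 - 17 = -9$)
$O{\left(P \right)} = 2 P \left(-8 + P\right)$ ($O{\left(P \right)} = \left(P + P\right) \left(P - 8\right) = 2 P \left(-8 + P\right)$)
$s{\left(G,u \right)} = G$
$W = 2 \sqrt{70}$ ($W = \sqrt{-44 + \left(-9 - 9\right)^{2}} = \sqrt{-44 + \left(-18\right)^{2}} = \sqrt{-44 + 324} = \sqrt{280} = 2 \sqrt{70} \approx 16.733$)
$\frac{1}{W} = \frac{1}{2 \sqrt{70}} = \frac{\sqrt{70}}{140}$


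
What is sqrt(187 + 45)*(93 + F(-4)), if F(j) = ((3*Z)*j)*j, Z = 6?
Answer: 762*sqrt(58) ≈ 5803.2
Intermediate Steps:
F(j) = 18*j**2 (F(j) = ((3*6)*j)*j = (18*j)*j = 18*j**2)
sqrt(187 + 45)*(93 + F(-4)) = sqrt(187 + 45)*(93 + 18*(-4)**2) = sqrt(232)*(93 + 18*16) = (2*sqrt(58))*(93 + 288) = (2*sqrt(58))*381 = 762*sqrt(58)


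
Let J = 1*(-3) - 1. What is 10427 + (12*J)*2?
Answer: 10331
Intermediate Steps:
J = -4 (J = -3 - 1 = -4)
10427 + (12*J)*2 = 10427 + (12*(-4))*2 = 10427 - 48*2 = 10427 - 96 = 10331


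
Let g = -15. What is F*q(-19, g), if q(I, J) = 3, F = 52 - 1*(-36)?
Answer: 264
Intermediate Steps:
F = 88 (F = 52 + 36 = 88)
F*q(-19, g) = 88*3 = 264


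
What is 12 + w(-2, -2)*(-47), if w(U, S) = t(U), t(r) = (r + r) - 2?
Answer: 294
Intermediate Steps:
t(r) = -2 + 2*r (t(r) = 2*r - 2 = -2 + 2*r)
w(U, S) = -2 + 2*U
12 + w(-2, -2)*(-47) = 12 + (-2 + 2*(-2))*(-47) = 12 + (-2 - 4)*(-47) = 12 - 6*(-47) = 12 + 282 = 294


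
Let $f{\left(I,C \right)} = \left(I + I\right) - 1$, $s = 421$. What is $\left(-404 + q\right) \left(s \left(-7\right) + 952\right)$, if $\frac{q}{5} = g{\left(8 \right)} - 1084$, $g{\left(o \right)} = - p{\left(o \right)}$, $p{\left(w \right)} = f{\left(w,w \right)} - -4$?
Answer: $11808405$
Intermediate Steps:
$f{\left(I,C \right)} = -1 + 2 I$ ($f{\left(I,C \right)} = 2 I - 1 = -1 + 2 I$)
$p{\left(w \right)} = 3 + 2 w$ ($p{\left(w \right)} = \left(-1 + 2 w\right) - -4 = \left(-1 + 2 w\right) + 4 = 3 + 2 w$)
$g{\left(o \right)} = -3 - 2 o$ ($g{\left(o \right)} = - (3 + 2 o) = -3 - 2 o$)
$q = -5515$ ($q = 5 \left(\left(-3 - 16\right) - 1084\right) = 5 \left(-19 - 1084\right) = 5 \left(-1103\right) = -5515$)
$\left(-404 + q\right) \left(s \left(-7\right) + 952\right) = \left(-404 - 5515\right) \left(421 \left(-7\right) + 952\right) = - 5919 \left(-2947 + 952\right) = \left(-5919\right) \left(-1995\right) = 11808405$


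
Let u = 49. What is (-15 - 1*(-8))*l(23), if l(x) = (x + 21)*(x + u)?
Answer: -22176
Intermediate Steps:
l(x) = (21 + x)*(49 + x) (l(x) = (x + 21)*(x + 49) = (21 + x)*(49 + x))
(-15 - 1*(-8))*l(23) = (-15 - 1*(-8))*(1029 + 23² + 70*23) = (-15 + 8)*(1029 + 529 + 1610) = -7*3168 = -22176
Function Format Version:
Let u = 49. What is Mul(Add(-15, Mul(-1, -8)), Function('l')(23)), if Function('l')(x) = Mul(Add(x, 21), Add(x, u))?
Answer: -22176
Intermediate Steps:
Function('l')(x) = Mul(Add(21, x), Add(49, x)) (Function('l')(x) = Mul(Add(x, 21), Add(x, 49)) = Mul(Add(21, x), Add(49, x)))
Mul(Add(-15, Mul(-1, -8)), Function('l')(23)) = Mul(Add(-15, Mul(-1, -8)), Add(1029, Pow(23, 2), Mul(70, 23))) = Mul(Add(-15, 8), Add(1029, 529, 1610)) = Mul(-7, 3168) = -22176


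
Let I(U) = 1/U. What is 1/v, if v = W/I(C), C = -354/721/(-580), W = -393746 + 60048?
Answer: -104545/29532273 ≈ -0.0035400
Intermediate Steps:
W = -333698
C = 177/209090 (C = -354*1/721*(-1/580) = -354/721*(-1/580) = 177/209090 ≈ 0.00084653)
v = -29532273/104545 (v = -333698/(1/(177/209090)) = -333698/209090/177 = -333698*177/209090 = -29532273/104545 ≈ -282.48)
1/v = 1/(-29532273/104545) = -104545/29532273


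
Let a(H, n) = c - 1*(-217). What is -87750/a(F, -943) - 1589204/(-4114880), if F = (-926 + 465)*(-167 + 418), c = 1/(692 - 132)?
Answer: -16834340128393/41670361040 ≈ -403.99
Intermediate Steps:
c = 1/560 ≈ 0.0017857
F = -115711 (F = -461*251 = -115711)
a(H, n) = 121521/560 (a(H, n) = 1/560 - 1*(-217) = 1/560 + 217 = 121521/560)
-87750/a(F, -943) - 1589204/(-4114880) = -87750/121521/560 - 1589204/(-4114880) = -87750*560/121521 - 1589204*(-1/4114880) = -16380000/40507 + 397301/1028720 = -16834340128393/41670361040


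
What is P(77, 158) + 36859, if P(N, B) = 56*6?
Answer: 37195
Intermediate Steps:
P(N, B) = 336
P(77, 158) + 36859 = 336 + 36859 = 37195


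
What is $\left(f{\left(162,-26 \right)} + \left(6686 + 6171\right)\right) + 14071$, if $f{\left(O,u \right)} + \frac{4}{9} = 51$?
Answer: $\frac{242807}{9} \approx 26979.0$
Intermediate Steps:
$f{\left(O,u \right)} = \frac{455}{9}$ ($f{\left(O,u \right)} = - \frac{4}{9} + 51 = \frac{455}{9}$)
$\left(f{\left(162,-26 \right)} + \left(6686 + 6171\right)\right) + 14071 = \left(\frac{455}{9} + \left(6686 + 6171\right)\right) + 14071 = \left(\frac{455}{9} + 12857\right) + 14071 = \frac{116168}{9} + 14071 = \frac{242807}{9}$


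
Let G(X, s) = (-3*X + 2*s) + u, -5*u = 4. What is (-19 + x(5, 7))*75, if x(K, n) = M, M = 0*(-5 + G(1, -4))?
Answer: -1425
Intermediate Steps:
u = -4/5 (u = -1/5*4 = -4/5 ≈ -0.80000)
G(X, s) = -4/5 - 3*X + 2*s (G(X, s) = (-3*X + 2*s) - 4/5 = -4/5 - 3*X + 2*s)
M = 0 (M = 0*(-5 + (-4/5 - 3*1 + 2*(-4))) = 0*(-5 + (-4/5 - 3 - 8)) = 0*(-5 - 59/5) = 0*(-84/5) = 0)
x(K, n) = 0
(-19 + x(5, 7))*75 = (-19 + 0)*75 = -19*75 = -1425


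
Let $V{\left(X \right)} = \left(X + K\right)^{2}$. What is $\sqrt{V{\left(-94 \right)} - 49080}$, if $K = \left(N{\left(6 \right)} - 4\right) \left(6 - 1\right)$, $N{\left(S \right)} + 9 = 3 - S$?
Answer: $2 i \sqrt{4701} \approx 137.13 i$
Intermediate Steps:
$N{\left(S \right)} = -6 - S$ ($N{\left(S \right)} = -9 - \left(-3 + S\right) = -6 - S$)
$K = -80$ ($K = \left(\left(-6 - 6\right) - 4\right) \left(6 - 1\right) = \left(\left(-6 - 6\right) - 4\right) 5 = \left(-12 - 4\right) 5 = \left(-16\right) 5 = -80$)
$V{\left(X \right)} = \left(-80 + X\right)^{2}$ ($V{\left(X \right)} = \left(X - 80\right)^{2} = \left(-80 + X\right)^{2}$)
$\sqrt{V{\left(-94 \right)} - 49080} = \sqrt{\left(-80 - 94\right)^{2} - 49080} = \sqrt{\left(-174\right)^{2} - 49080} = \sqrt{30276 - 49080} = \sqrt{-18804} = 2 i \sqrt{4701}$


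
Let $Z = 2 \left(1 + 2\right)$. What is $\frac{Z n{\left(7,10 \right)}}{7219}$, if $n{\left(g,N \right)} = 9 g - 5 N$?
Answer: $\frac{78}{7219} \approx 0.010805$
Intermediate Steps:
$n{\left(g,N \right)} = - 5 N + 9 g$
$Z = 6$ ($Z = 2 \cdot 3 = 6$)
$\frac{Z n{\left(7,10 \right)}}{7219} = \frac{6 \left(\left(-5\right) 10 + 9 \cdot 7\right)}{7219} = 6 \left(-50 + 63\right) \frac{1}{7219} = 6 \cdot 13 \cdot \frac{1}{7219} = 78 \cdot \frac{1}{7219} = \frac{78}{7219}$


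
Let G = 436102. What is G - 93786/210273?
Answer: 4366684860/10013 ≈ 4.3610e+5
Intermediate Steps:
G - 93786/210273 = 436102 - 93786/210273 = 436102 - 93786*1/210273 = 436102 - 4466/10013 = 4366684860/10013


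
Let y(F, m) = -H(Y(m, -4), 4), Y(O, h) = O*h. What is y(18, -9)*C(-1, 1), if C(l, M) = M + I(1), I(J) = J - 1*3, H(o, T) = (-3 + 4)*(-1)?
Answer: -1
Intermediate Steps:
H(o, T) = -1 (H(o, T) = 1*(-1) = -1)
I(J) = -3 + J (I(J) = J - 3 = -3 + J)
C(l, M) = -2 + M (C(l, M) = M + (-3 + 1) = M - 2 = -2 + M)
y(F, m) = 1 (y(F, m) = -1*(-1) = 1)
y(18, -9)*C(-1, 1) = 1*(-2 + 1) = 1*(-1) = -1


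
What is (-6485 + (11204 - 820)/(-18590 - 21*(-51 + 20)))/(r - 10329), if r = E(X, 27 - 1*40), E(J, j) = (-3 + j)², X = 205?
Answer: 116344799/180699547 ≈ 0.64386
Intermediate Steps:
r = 256 (r = (-3 + (27 - 1*40))² = (-3 + (27 - 40))² = (-3 - 13)² = (-16)² = 256)
(-6485 + (11204 - 820)/(-18590 - 21*(-51 + 20)))/(r - 10329) = (-6485 + (11204 - 820)/(-18590 - 21*(-51 + 20)))/(256 - 10329) = (-6485 + 10384/(-18590 - 21*(-31)))/(-10073) = (-6485 + 10384/(-18590 + 651))*(-1/10073) = (-6485 + 10384/(-17939))*(-1/10073) = (-6485 + 10384*(-1/17939))*(-1/10073) = (-6485 - 10384/17939)*(-1/10073) = -116344799/17939*(-1/10073) = 116344799/180699547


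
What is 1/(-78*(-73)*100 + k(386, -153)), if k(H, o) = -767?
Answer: 1/568633 ≈ 1.7586e-6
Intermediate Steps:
1/(-78*(-73)*100 + k(386, -153)) = 1/(-78*(-73)*100 - 767) = 1/(5694*100 - 767) = 1/(569400 - 767) = 1/568633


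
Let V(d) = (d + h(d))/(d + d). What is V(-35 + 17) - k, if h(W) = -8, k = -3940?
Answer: 70933/18 ≈ 3940.7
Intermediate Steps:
V(d) = (-8 + d)/(2*d) (V(d) = (d - 8)/(d + d) = (-8 + d)/((2*d)) = (-8 + d)*(1/(2*d)) = (-8 + d)/(2*d))
V(-35 + 17) - k = (-8 + (-35 + 17))/(2*(-35 + 17)) - 1*(-3940) = (½)*(-8 - 18)/(-18) + 3940 = (½)*(-1/18)*(-26) + 3940 = 13/18 + 3940 = 70933/18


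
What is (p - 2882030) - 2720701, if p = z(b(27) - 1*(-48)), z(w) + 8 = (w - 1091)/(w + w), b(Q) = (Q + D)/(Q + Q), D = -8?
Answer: -29257559361/5222 ≈ -5.6028e+6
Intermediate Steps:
b(Q) = (-8 + Q)/(2*Q) (b(Q) = (Q - 8)/(Q + Q) = (-8 + Q)/((2*Q)) = (-8 + Q)*(1/(2*Q)) = (-8 + Q)/(2*Q))
z(w) = -8 + (-1091 + w)/(2*w) (z(w) = -8 + (w - 1091)/(w + w) = -8 + (-1091 + w)/((2*w)) = -8 + (-1091 + w)*(1/(2*w)) = -8 + (-1091 + w)/(2*w))
p = -98079/5222 (p = (-1091 - 15*((½)*(-8 + 27)/27 - 1*(-48)))/(2*((½)*(-8 + 27)/27 - 1*(-48))) = (-1091 - 15*((½)*(1/27)*19 + 48))/(2*((½)*(1/27)*19 + 48)) = (-1091 - 15*(19/54 + 48))/(2*(19/54 + 48)) = (-1091 - 15*2611/54)/(2*(2611/54)) = (½)*(54/2611)*(-1091 - 13055/18) = (½)*(54/2611)*(-32693/18) = -98079/5222 ≈ -18.782)
(p - 2882030) - 2720701 = (-98079/5222 - 2882030) - 2720701 = -15050058739/5222 - 2720701 = -29257559361/5222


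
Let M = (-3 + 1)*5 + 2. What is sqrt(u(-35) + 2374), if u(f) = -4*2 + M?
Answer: 3*sqrt(262) ≈ 48.559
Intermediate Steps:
M = -8 (M = -2*5 + 2 = -10 + 2 = -8)
u(f) = -16 (u(f) = -4*2 - 8 = -8 - 8 = -16)
sqrt(u(-35) + 2374) = sqrt(-16 + 2374) = sqrt(2358) = 3*sqrt(262)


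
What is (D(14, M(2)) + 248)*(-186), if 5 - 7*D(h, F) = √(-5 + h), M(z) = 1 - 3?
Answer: -323268/7 ≈ -46181.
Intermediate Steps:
M(z) = -2
D(h, F) = 5/7 - √(-5 + h)/7
(D(14, M(2)) + 248)*(-186) = ((5/7 - √(-5 + 14)/7) + 248)*(-186) = ((5/7 - √9/7) + 248)*(-186) = ((5/7 - ⅐*3) + 248)*(-186) = ((5/7 - 3/7) + 248)*(-186) = (2/7 + 248)*(-186) = (1738/7)*(-186) = -323268/7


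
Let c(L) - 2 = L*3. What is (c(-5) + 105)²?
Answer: 8464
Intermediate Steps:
c(L) = 2 + 3*L (c(L) = 2 + L*3 = 2 + 3*L)
(c(-5) + 105)² = ((2 + 3*(-5)) + 105)² = ((2 - 15) + 105)² = (-13 + 105)² = 92² = 8464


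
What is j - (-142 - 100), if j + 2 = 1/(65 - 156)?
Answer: 21839/91 ≈ 239.99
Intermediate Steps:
j = -183/91 (j = -2 + 1/(65 - 156) = -2 + 1/(-91) = -2 - 1/91 = -183/91 ≈ -2.0110)
j - (-142 - 100) = -183/91 - (-142 - 100) = -183/91 - 1*(-242) = -183/91 + 242 = 21839/91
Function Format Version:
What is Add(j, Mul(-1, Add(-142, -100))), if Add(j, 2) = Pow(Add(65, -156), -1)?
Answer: Rational(21839, 91) ≈ 239.99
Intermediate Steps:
j = Rational(-183, 91) (j = Add(-2, Pow(Add(65, -156), -1)) = Add(-2, Pow(-91, -1)) = Add(-2, Rational(-1, 91)) = Rational(-183, 91) ≈ -2.0110)
Add(j, Mul(-1, Add(-142, -100))) = Add(Rational(-183, 91), Mul(-1, Add(-142, -100))) = Add(Rational(-183, 91), Mul(-1, -242)) = Add(Rational(-183, 91), 242) = Rational(21839, 91)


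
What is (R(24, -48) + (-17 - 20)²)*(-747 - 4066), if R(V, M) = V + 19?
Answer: -6795956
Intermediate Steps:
R(V, M) = 19 + V
(R(24, -48) + (-17 - 20)²)*(-747 - 4066) = ((19 + 24) + (-17 - 20)²)*(-747 - 4066) = (43 + (-37)²)*(-4813) = (43 + 1369)*(-4813) = 1412*(-4813) = -6795956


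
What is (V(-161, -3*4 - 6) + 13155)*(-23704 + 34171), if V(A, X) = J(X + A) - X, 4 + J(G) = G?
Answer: 135966330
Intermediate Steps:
J(G) = -4 + G
V(A, X) = -4 + A (V(A, X) = (-4 + (X + A)) - X = (-4 + (A + X)) - X = (-4 + A + X) - X = -4 + A)
(V(-161, -3*4 - 6) + 13155)*(-23704 + 34171) = ((-4 - 161) + 13155)*(-23704 + 34171) = (-165 + 13155)*10467 = 12990*10467 = 135966330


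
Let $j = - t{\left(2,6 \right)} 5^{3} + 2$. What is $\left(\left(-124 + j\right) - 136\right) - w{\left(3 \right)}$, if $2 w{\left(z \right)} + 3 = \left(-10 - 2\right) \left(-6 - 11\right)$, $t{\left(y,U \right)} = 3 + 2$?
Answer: $- \frac{1967}{2} \approx -983.5$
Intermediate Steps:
$t{\left(y,U \right)} = 5$
$w{\left(z \right)} = \frac{201}{2}$ ($w{\left(z \right)} = - \frac{3}{2} + \frac{\left(-10 - 2\right) \left(-6 - 11\right)}{2} = - \frac{3}{2} + \frac{\left(-12\right) \left(-17\right)}{2} = - \frac{3}{2} + \frac{1}{2} \cdot 204 = - \frac{3}{2} + 102 = \frac{201}{2}$)
$j = -623$ ($j = \left(-1\right) 5 \cdot 5^{3} + 2 = \left(-5\right) 125 + 2 = -625 + 2 = -623$)
$\left(\left(-124 + j\right) - 136\right) - w{\left(3 \right)} = \left(\left(-124 - 623\right) - 136\right) - \frac{201}{2} = \left(-747 - 136\right) - \frac{201}{2} = -883 - \frac{201}{2} = - \frac{1967}{2}$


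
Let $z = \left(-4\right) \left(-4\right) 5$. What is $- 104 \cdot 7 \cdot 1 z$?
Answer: $-58240$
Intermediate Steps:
$z = 80$ ($z = 16 \cdot 5 = 80$)
$- 104 \cdot 7 \cdot 1 z = - 104 \cdot 7 \cdot 1 \cdot 80 = - 104 \cdot 7 \cdot 80 = \left(-104\right) 560 = -58240$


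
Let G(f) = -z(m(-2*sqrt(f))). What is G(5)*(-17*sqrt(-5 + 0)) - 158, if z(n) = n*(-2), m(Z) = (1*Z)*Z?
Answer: -158 - 680*I*sqrt(5) ≈ -158.0 - 1520.5*I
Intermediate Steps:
m(Z) = Z**2 (m(Z) = Z*Z = Z**2)
z(n) = -2*n
G(f) = 8*f (G(f) = -(-2)*(-2*sqrt(f))**2 = -(-2)*4*f = -(-8)*f = 8*f)
G(5)*(-17*sqrt(-5 + 0)) - 158 = (8*5)*(-17*sqrt(-5 + 0)) - 158 = 40*(-17*I*sqrt(5)) - 158 = -680*I*sqrt(5) - 158 = -158 - 680*I*sqrt(5)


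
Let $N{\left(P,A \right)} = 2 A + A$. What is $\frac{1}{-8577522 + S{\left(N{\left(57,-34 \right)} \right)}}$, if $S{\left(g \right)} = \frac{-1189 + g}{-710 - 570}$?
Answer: $- \frac{1280}{10979226869} \approx -1.1658 \cdot 10^{-7}$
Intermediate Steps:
$N{\left(P,A \right)} = 3 A$
$S{\left(g \right)} = \frac{1189}{1280} - \frac{g}{1280}$ ($S{\left(g \right)} = \frac{-1189 + g}{-1280} = \left(-1189 + g\right) \left(- \frac{1}{1280}\right) = \frac{1189}{1280} - \frac{g}{1280}$)
$\frac{1}{-8577522 + S{\left(N{\left(57,-34 \right)} \right)}} = \frac{1}{-8577522 + \left(\frac{1189}{1280} - \frac{3 \left(-34\right)}{1280}\right)} = \frac{1}{-8577522 + \left(\frac{1189}{1280} - - \frac{51}{640}\right)} = \frac{1}{-8577522 + \left(\frac{1189}{1280} + \frac{51}{640}\right)} = \frac{1}{-8577522 + \frac{1291}{1280}} = \frac{1}{- \frac{10979226869}{1280}} = - \frac{1280}{10979226869}$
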